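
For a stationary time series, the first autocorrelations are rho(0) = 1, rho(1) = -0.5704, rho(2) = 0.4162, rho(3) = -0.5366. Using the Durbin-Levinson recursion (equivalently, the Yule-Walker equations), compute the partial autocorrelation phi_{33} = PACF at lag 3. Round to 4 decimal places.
\phi_{33} = -0.3840

The PACF at lag k is phi_{kk}, the last component of the solution
to the Yule-Walker system G_k phi = r_k where
  (G_k)_{ij} = rho(|i - j|), (r_k)_i = rho(i), i,j = 1..k.
Equivalently, Durbin-Levinson gives phi_{kk} iteratively:
  phi_{11} = rho(1)
  phi_{kk} = [rho(k) - sum_{j=1..k-1} phi_{k-1,j} rho(k-j)]
            / [1 - sum_{j=1..k-1} phi_{k-1,j} rho(j)],
  phi_{k,j} = phi_{k-1,j} - phi_{kk} phi_{k-1,k-j},  j = 1..k-1.
Step k = 1:
  phi_11 = rho(1) = -0.5704.
Step k = 2:
  phi_22 = [rho(2) - phi_11 rho(1)] / [1 - phi_11 rho(1)] = [0.4162 - (-0.5704)(-0.5704)] / [1 - (-0.5704)(-0.5704)]
         = 0.09084384 / 0.67464384 = 0.134655.
  Update: phi_21 = phi_11 - phi_22 phi_11 = -0.5704 - (0.134655)(-0.5704) = -0.493593.
Step k = 3:
  phi_33 = [rho(3) - phi_21 rho(2) - phi_22 rho(1)] / [1 - phi_21 rho(1) - phi_22 rho(2)]
    numerator   = -0.5366 - (-0.493593)(0.4162) - (0.134655)(-0.5704) = -0.25435963
    denominator = 1 - (-0.493593)(-0.5704) - (0.134655)(0.4162) = 0.66241131
  phi_33 = -0.25435963 / 0.66241131 = -0.384.
Therefore phi_{33} = -0.3840.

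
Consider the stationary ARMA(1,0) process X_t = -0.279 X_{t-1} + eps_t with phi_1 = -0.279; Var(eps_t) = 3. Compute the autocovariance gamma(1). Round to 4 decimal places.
\gamma(1) = -0.9077

Multiply the model equation by X_{t-k} and take expectations. With theta_0 = psi_0 = 1 and psi_j the MA(infinity) weights, this gives
  gamma(k) - sum_i phi_i gamma(k-i) = c_k,
  c_k = sigma^2 * sum_{j=k..q} theta_j psi_{j-k}   (c_k = 0 for k > q),
using gamma(-m) = gamma(m).
Pure AR (q = 0): c_0 = sigma^2 = 3, c_k = 0 for k >= 1.
Equations for k = 0 and k = 1 (AR order 1):
  gamma(0) = phi_1 gamma(1) + c_0
  gamma(1) = phi_1 gamma(0) + c_1
Substituting the second into the first: gamma(0) (1 - phi_1^2) = c_0 + phi_1 c_1, so
  gamma(0) = c_0 / (1 - phi_1^2) = 3 / (1 - (-0.279)^2) = 3 / 0.922159 = 3.253235.
  gamma(1) = phi_1 gamma(0) = (-0.279)(3.253235) = -0.907653.
Therefore gamma(1) = -0.9077 (to 4 decimal places).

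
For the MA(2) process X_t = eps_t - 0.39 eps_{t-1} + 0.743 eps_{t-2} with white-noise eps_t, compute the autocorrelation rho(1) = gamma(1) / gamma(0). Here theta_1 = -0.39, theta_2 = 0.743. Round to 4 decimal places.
\rho(1) = -0.3989

For an MA(q) process with theta_0 = 1, the autocovariance is
  gamma(k) = sigma^2 * sum_{i=0..q-k} theta_i * theta_{i+k},
and rho(k) = gamma(k) / gamma(0). Sigma^2 cancels.
  numerator   = (1)*(-0.39) + (-0.39)*(0.743) = -0.67977.
  denominator = (1)^2 + (-0.39)^2 + (0.743)^2 = 1.704149.
  rho(1) = -0.67977 / 1.704149 = -0.3989.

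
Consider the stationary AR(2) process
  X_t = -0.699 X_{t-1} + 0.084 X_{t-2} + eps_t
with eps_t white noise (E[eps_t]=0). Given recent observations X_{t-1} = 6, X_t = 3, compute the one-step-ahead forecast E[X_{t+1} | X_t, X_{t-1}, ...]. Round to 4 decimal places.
E[X_{t+1} \mid \mathcal F_t] = -1.5930

For an AR(p) model X_t = c + sum_i phi_i X_{t-i} + eps_t, the
one-step-ahead conditional mean is
  E[X_{t+1} | X_t, ...] = c + sum_i phi_i X_{t+1-i}.
Substitute known values:
  E[X_{t+1} | ...] = (-0.699) * (3) + (0.084) * (6)
                   = -1.5930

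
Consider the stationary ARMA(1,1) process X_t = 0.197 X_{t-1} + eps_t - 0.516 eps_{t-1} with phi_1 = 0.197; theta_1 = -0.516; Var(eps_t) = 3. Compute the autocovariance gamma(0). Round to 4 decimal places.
\gamma(0) = 3.3176

Multiply the model equation by X_{t-k} and take expectations. With theta_0 = psi_0 = 1 and psi_j the MA(infinity) weights, this gives
  gamma(k) - sum_i phi_i gamma(k-i) = c_k,
  c_k = sigma^2 * sum_{j=k..q} theta_j psi_{j-k}   (c_k = 0 for k > q),
using gamma(-m) = gamma(m).
psi-weights needed (psi_j = theta_j + sum_i phi_i psi_{j-i}):
  psi_1 = theta_1 + phi_1 = -0.516 + (0.197) = -0.319
Right-hand sides:
  c_0 = sigma^2 (1 + theta_1 psi_1) = 3 * (1 + (-0.516)(-0.319)) = 3 * 1.164604 = 3.493812
  c_1 = sigma^2 theta_1 = 3 * (-0.516) = -1.548
  c_2 = 0
Equations for k = 0 and k = 1 (AR order 1):
  gamma(0) = phi_1 gamma(1) + c_0
  gamma(1) = phi_1 gamma(0) + c_1
Substituting the second into the first: gamma(0) (1 - phi_1^2) = c_0 + phi_1 c_1, so
  gamma(0) = (c_0 + phi_1 c_1) / (1 - phi_1^2) = (3.493812 + (0.197)(-1.548)) / (1 - (0.197)^2) = 3.188856 / 0.961191 = 3.317609.
Therefore gamma(0) = 3.3176 (to 4 decimal places).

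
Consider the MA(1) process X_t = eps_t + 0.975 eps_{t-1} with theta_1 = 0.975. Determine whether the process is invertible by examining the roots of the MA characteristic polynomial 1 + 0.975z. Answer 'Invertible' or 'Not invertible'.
\text{Invertible}

The MA(q) characteristic polynomial is P(z) = 1 + 0.975z.
Invertibility requires all roots to lie outside the unit circle, i.e. |z| > 1 for every root.
This is linear in z: 1 + (0.975) z = 0  =>  z = -1/(0.975) = -1.025641,  |z| = 1.025641.
Moduli of all roots: 1.0256.
All moduli strictly greater than 1? Yes.
Verdict: Invertible.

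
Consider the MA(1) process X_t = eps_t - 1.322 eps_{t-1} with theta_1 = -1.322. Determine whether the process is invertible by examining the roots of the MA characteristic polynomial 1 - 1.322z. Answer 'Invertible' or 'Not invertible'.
\text{Not invertible}

The MA(q) characteristic polynomial is P(z) = 1 - 1.322z.
Invertibility requires all roots to lie outside the unit circle, i.e. |z| > 1 for every root.
This is linear in z: 1 + (-1.322) z = 0  =>  z = -1/(-1.322) = 0.75643,  |z| = 0.75643.
Moduli of all roots: 0.7564.
All moduli strictly greater than 1? No.
Verdict: Not invertible.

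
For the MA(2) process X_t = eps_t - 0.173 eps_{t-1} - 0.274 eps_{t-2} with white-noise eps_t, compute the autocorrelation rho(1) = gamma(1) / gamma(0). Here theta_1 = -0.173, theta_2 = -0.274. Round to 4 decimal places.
\rho(1) = -0.1137

For an MA(q) process with theta_0 = 1, the autocovariance is
  gamma(k) = sigma^2 * sum_{i=0..q-k} theta_i * theta_{i+k},
and rho(k) = gamma(k) / gamma(0). Sigma^2 cancels.
  numerator   = (1)*(-0.173) + (-0.173)*(-0.274) = -0.125598.
  denominator = (1)^2 + (-0.173)^2 + (-0.274)^2 = 1.105005.
  rho(1) = -0.125598 / 1.105005 = -0.1137.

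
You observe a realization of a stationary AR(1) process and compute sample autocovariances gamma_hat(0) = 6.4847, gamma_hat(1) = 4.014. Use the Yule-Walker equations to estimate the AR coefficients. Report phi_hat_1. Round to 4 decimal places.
\hat\phi_{1} = 0.6190

The Yule-Walker equations for an AR(p) process read, in matrix form,
  Gamma_p phi = r_p,   with   (Gamma_p)_{ij} = gamma(|i - j|),
                       (r_p)_i = gamma(i),   i,j = 1..p.
Substitute the sample gammas (Toeplitz matrix and right-hand side of size 1):
  Gamma_p = [[6.4847]]
  r_p     = [4.014]
With p = 1 this is the single equation gamma(0) phi_1 = gamma(1):
  phi_hat_1 = gamma(1) / gamma(0) = 4.014 / 6.4847 = 0.6190.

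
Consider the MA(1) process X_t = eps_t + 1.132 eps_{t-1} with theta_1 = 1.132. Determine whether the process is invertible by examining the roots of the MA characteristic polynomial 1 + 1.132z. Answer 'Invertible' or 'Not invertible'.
\text{Not invertible}

The MA(q) characteristic polynomial is P(z) = 1 + 1.132z.
Invertibility requires all roots to lie outside the unit circle, i.e. |z| > 1 for every root.
This is linear in z: 1 + (1.132) z = 0  =>  z = -1/(1.132) = -0.883392,  |z| = 0.883392.
Moduli of all roots: 0.8834.
All moduli strictly greater than 1? No.
Verdict: Not invertible.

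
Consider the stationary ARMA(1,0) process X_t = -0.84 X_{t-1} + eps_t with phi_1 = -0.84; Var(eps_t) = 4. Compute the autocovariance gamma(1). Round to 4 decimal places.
\gamma(1) = -11.4130

Multiply the model equation by X_{t-k} and take expectations. With theta_0 = psi_0 = 1 and psi_j the MA(infinity) weights, this gives
  gamma(k) - sum_i phi_i gamma(k-i) = c_k,
  c_k = sigma^2 * sum_{j=k..q} theta_j psi_{j-k}   (c_k = 0 for k > q),
using gamma(-m) = gamma(m).
Pure AR (q = 0): c_0 = sigma^2 = 4, c_k = 0 for k >= 1.
Equations for k = 0 and k = 1 (AR order 1):
  gamma(0) = phi_1 gamma(1) + c_0
  gamma(1) = phi_1 gamma(0) + c_1
Substituting the second into the first: gamma(0) (1 - phi_1^2) = c_0 + phi_1 c_1, so
  gamma(0) = c_0 / (1 - phi_1^2) = 4 / (1 - (-0.84)^2) = 4 / 0.2944 = 13.586957.
  gamma(1) = phi_1 gamma(0) = (-0.84)(13.586957) = -11.413043.
Therefore gamma(1) = -11.4130 (to 4 decimal places).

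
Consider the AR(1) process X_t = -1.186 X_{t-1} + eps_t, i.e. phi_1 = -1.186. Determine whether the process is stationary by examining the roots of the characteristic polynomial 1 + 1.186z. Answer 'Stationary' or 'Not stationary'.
\text{Not stationary}

The AR(p) characteristic polynomial is P(z) = 1 + 1.186z.
Stationarity requires all roots to lie outside the unit circle, i.e. |z| > 1 for every root.
This is linear in z: 1 + (1.186) z = 0  =>  z = -1/(1.186) = -0.84317,  |z| = 0.84317.
Moduli of all roots: 0.8432.
All moduli strictly greater than 1? No.
Verdict: Not stationary.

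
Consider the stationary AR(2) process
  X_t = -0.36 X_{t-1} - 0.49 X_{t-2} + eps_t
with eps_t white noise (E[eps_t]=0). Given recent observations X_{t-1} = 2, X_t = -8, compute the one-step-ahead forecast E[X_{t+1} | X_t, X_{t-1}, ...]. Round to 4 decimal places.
E[X_{t+1} \mid \mathcal F_t] = 1.9000

For an AR(p) model X_t = c + sum_i phi_i X_{t-i} + eps_t, the
one-step-ahead conditional mean is
  E[X_{t+1} | X_t, ...] = c + sum_i phi_i X_{t+1-i}.
Substitute known values:
  E[X_{t+1} | ...] = (-0.36) * (-8) + (-0.49) * (2)
                   = 1.9000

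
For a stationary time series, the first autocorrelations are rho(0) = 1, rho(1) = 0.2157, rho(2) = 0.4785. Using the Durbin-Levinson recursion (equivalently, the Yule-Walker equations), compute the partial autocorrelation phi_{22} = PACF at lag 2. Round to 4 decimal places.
\phi_{22} = 0.4531

The PACF at lag k is phi_{kk}, the last component of the solution
to the Yule-Walker system G_k phi = r_k where
  (G_k)_{ij} = rho(|i - j|), (r_k)_i = rho(i), i,j = 1..k.
Equivalently, Durbin-Levinson gives phi_{kk} iteratively:
  phi_{11} = rho(1)
  phi_{kk} = [rho(k) - sum_{j=1..k-1} phi_{k-1,j} rho(k-j)]
            / [1 - sum_{j=1..k-1} phi_{k-1,j} rho(j)],
  phi_{k,j} = phi_{k-1,j} - phi_{kk} phi_{k-1,k-j},  j = 1..k-1.
Step k = 1:
  phi_11 = rho(1) = 0.2157.
Step k = 2:
  phi_22 = [rho(2) - phi_11 rho(1)] / [1 - phi_11 rho(1)] = [0.4785 - (0.2157)(0.2157)] / [1 - (0.2157)(0.2157)]
         = 0.43197351 / 0.95347351 = 0.4531.
Therefore phi_{22} = 0.4531.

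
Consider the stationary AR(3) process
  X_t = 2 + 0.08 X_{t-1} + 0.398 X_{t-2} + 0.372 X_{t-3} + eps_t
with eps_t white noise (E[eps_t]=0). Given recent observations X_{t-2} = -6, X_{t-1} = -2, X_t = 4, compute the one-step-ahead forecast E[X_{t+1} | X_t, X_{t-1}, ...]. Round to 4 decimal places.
E[X_{t+1} \mid \mathcal F_t] = -0.7080

For an AR(p) model X_t = c + sum_i phi_i X_{t-i} + eps_t, the
one-step-ahead conditional mean is
  E[X_{t+1} | X_t, ...] = c + sum_i phi_i X_{t+1-i}.
Substitute known values:
  E[X_{t+1} | ...] = 2 + (0.08) * (4) + (0.398) * (-2) + (0.372) * (-6)
                   = -0.7080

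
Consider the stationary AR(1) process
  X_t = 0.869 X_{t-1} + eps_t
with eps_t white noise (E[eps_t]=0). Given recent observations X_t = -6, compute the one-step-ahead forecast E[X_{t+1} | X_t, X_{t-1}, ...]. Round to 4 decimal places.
E[X_{t+1} \mid \mathcal F_t] = -5.2140

For an AR(p) model X_t = c + sum_i phi_i X_{t-i} + eps_t, the
one-step-ahead conditional mean is
  E[X_{t+1} | X_t, ...] = c + sum_i phi_i X_{t+1-i}.
Substitute known values:
  E[X_{t+1} | ...] = (0.869) * (-6)
                   = -5.2140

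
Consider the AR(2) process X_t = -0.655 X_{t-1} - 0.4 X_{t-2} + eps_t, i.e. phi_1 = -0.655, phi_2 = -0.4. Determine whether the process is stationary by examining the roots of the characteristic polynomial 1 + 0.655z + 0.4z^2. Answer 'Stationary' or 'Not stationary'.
\text{Stationary}

The AR(p) characteristic polynomial is P(z) = 1 + 0.655z + 0.4z^2.
Stationarity requires all roots to lie outside the unit circle, i.e. |z| > 1 for every root.
Set 1 + (0.655) z + (0.4) z^2 = 0, i.e. a z^2 + b z + c = 0 with a = 0.4, b = 0.655, c = 1.
Discriminant D = b^2 - 4ac = (0.655)^2 - 4*(0.4)*1 = 0.429025 - (1.6) = -1.170975.
D < 0, so the roots are the complex-conjugate pair z = (-b +/- i sqrt(-D)) / (2a) = -0.8187 +/- 1.3526i.
For a conjugate pair |z|^2 = z * conj(z) = (product of roots) = c/a = 1/(0.4) = 2.5, so |z| = sqrt(2.5) = 1.5811 for both roots.
Moduli of all roots: 1.5811, 1.5811.
All moduli strictly greater than 1? Yes.
Verdict: Stationary.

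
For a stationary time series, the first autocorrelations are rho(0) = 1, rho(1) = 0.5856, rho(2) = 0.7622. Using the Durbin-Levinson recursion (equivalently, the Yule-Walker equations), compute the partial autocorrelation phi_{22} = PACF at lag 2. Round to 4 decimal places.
\phi_{22} = 0.6381

The PACF at lag k is phi_{kk}, the last component of the solution
to the Yule-Walker system G_k phi = r_k where
  (G_k)_{ij} = rho(|i - j|), (r_k)_i = rho(i), i,j = 1..k.
Equivalently, Durbin-Levinson gives phi_{kk} iteratively:
  phi_{11} = rho(1)
  phi_{kk} = [rho(k) - sum_{j=1..k-1} phi_{k-1,j} rho(k-j)]
            / [1 - sum_{j=1..k-1} phi_{k-1,j} rho(j)],
  phi_{k,j} = phi_{k-1,j} - phi_{kk} phi_{k-1,k-j},  j = 1..k-1.
Step k = 1:
  phi_11 = rho(1) = 0.5856.
Step k = 2:
  phi_22 = [rho(2) - phi_11 rho(1)] / [1 - phi_11 rho(1)] = [0.7622 - (0.5856)(0.5856)] / [1 - (0.5856)(0.5856)]
         = 0.41927264 / 0.65707264 = 0.6381.
Therefore phi_{22} = 0.6381.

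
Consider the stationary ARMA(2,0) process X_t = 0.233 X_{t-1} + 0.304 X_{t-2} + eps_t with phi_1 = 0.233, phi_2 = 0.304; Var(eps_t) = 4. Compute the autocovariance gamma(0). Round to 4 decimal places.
\gamma(0) = 4.9636

Multiply the model equation by X_{t-k} and take expectations. With theta_0 = psi_0 = 1 and psi_j the MA(infinity) weights, this gives
  gamma(k) - sum_i phi_i gamma(k-i) = c_k,
  c_k = sigma^2 * sum_{j=k..q} theta_j psi_{j-k}   (c_k = 0 for k > q),
using gamma(-m) = gamma(m).
Pure AR (q = 0): c_0 = sigma^2 = 4, c_k = 0 for k >= 1.
Equations for k = 0, 1, 2 (AR order 2, c_2 = 0):
  (E0) gamma(0) = phi_1 gamma(1) + phi_2 gamma(2) + c_0
  (E1) gamma(1) = phi_1 gamma(0) + phi_2 gamma(1) + c_1
  (E2) gamma(2) = phi_1 gamma(1) + phi_2 gamma(0)
From (E1): gamma(1) = A gamma(0) + B with
  A = phi_1 / (1 - phi_2) = 0.233 / 0.696 = 0.33477,   B = c_1 / (1 - phi_2) = 0 / 0.696 = 0.
Insert (E2) into (E0): gamma(0) (1 - phi_2^2) = phi_1 (1 + phi_2) gamma(1) + c_0.
  phi_1 (1 + phi_2) = (0.233)(1.304) = 0.303832,   1 - phi_2^2 = 0.907584.
Replace gamma(1) by A gamma(0) + B and collect gamma(0):
  gamma(0) [0.907584 - (0.303832)(0.33477)] = c_0 = 4
  gamma(0) * 0.80587 = 4
  gamma(0) = 4 / 0.80587 = 4.963579.
Therefore gamma(0) = 4.9636 (to 4 decimal places).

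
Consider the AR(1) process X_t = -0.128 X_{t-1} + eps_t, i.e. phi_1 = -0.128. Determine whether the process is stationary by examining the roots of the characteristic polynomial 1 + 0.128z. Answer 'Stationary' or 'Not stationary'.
\text{Stationary}

The AR(p) characteristic polynomial is P(z) = 1 + 0.128z.
Stationarity requires all roots to lie outside the unit circle, i.e. |z| > 1 for every root.
This is linear in z: 1 + (0.128) z = 0  =>  z = -1/(0.128) = -7.8125,  |z| = 7.8125.
Moduli of all roots: 7.8125.
All moduli strictly greater than 1? Yes.
Verdict: Stationary.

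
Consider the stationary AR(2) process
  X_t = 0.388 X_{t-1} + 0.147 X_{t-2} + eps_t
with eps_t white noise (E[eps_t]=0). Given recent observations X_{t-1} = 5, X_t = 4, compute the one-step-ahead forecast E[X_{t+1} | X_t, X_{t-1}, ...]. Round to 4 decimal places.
E[X_{t+1} \mid \mathcal F_t] = 2.2870

For an AR(p) model X_t = c + sum_i phi_i X_{t-i} + eps_t, the
one-step-ahead conditional mean is
  E[X_{t+1} | X_t, ...] = c + sum_i phi_i X_{t+1-i}.
Substitute known values:
  E[X_{t+1} | ...] = (0.388) * (4) + (0.147) * (5)
                   = 2.2870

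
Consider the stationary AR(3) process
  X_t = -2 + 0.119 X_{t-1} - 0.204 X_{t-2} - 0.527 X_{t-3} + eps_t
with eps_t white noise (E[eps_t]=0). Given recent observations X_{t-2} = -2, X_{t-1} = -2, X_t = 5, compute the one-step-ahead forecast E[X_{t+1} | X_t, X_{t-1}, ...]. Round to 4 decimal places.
E[X_{t+1} \mid \mathcal F_t] = 0.0570

For an AR(p) model X_t = c + sum_i phi_i X_{t-i} + eps_t, the
one-step-ahead conditional mean is
  E[X_{t+1} | X_t, ...] = c + sum_i phi_i X_{t+1-i}.
Substitute known values:
  E[X_{t+1} | ...] = -2 + (0.119) * (5) + (-0.204) * (-2) + (-0.527) * (-2)
                   = 0.0570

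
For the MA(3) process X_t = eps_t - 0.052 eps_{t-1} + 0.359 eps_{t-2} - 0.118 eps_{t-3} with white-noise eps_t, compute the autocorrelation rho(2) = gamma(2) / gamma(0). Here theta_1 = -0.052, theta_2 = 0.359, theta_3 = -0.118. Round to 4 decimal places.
\rho(2) = 0.3188

For an MA(q) process with theta_0 = 1, the autocovariance is
  gamma(k) = sigma^2 * sum_{i=0..q-k} theta_i * theta_{i+k},
and rho(k) = gamma(k) / gamma(0). Sigma^2 cancels.
  numerator   = (1)*(0.359) + (-0.052)*(-0.118) = 0.365136.
  denominator = (1)^2 + (-0.052)^2 + (0.359)^2 + (-0.118)^2 = 1.145509.
  rho(2) = 0.365136 / 1.145509 = 0.3188.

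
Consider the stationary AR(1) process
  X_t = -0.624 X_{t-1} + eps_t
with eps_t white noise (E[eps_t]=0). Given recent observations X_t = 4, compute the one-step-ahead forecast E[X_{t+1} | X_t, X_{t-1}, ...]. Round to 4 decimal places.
E[X_{t+1} \mid \mathcal F_t] = -2.4960

For an AR(p) model X_t = c + sum_i phi_i X_{t-i} + eps_t, the
one-step-ahead conditional mean is
  E[X_{t+1} | X_t, ...] = c + sum_i phi_i X_{t+1-i}.
Substitute known values:
  E[X_{t+1} | ...] = (-0.624) * (4)
                   = -2.4960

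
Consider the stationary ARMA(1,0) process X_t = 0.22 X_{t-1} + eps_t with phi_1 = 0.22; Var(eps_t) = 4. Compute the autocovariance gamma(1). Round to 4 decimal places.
\gamma(1) = 0.9248

Multiply the model equation by X_{t-k} and take expectations. With theta_0 = psi_0 = 1 and psi_j the MA(infinity) weights, this gives
  gamma(k) - sum_i phi_i gamma(k-i) = c_k,
  c_k = sigma^2 * sum_{j=k..q} theta_j psi_{j-k}   (c_k = 0 for k > q),
using gamma(-m) = gamma(m).
Pure AR (q = 0): c_0 = sigma^2 = 4, c_k = 0 for k >= 1.
Equations for k = 0 and k = 1 (AR order 1):
  gamma(0) = phi_1 gamma(1) + c_0
  gamma(1) = phi_1 gamma(0) + c_1
Substituting the second into the first: gamma(0) (1 - phi_1^2) = c_0 + phi_1 c_1, so
  gamma(0) = c_0 / (1 - phi_1^2) = 4 / (1 - (0.22)^2) = 4 / 0.9516 = 4.203447.
  gamma(1) = phi_1 gamma(0) = (0.22)(4.203447) = 0.924758.
Therefore gamma(1) = 0.9248 (to 4 decimal places).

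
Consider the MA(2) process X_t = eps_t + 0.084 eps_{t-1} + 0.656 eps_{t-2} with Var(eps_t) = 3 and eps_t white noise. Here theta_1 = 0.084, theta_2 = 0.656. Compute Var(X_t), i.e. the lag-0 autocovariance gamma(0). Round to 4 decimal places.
\gamma(0) = 4.3122

For an MA(q) process X_t = eps_t + sum_i theta_i eps_{t-i} with
Var(eps_t) = sigma^2, the variance is
  gamma(0) = sigma^2 * (1 + sum_i theta_i^2).
  sum_i theta_i^2 = (0.084)^2 + (0.656)^2 = 0.007056 + 0.430336 = 0.437392.
  gamma(0) = 3 * (1 + 0.437392) = 3 * 1.437392 = 4.312176, which rounds to 4.3122.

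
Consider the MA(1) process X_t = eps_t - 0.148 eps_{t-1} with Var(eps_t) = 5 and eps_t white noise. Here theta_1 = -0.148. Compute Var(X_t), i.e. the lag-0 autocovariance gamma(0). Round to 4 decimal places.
\gamma(0) = 5.1095

For an MA(q) process X_t = eps_t + sum_i theta_i eps_{t-i} with
Var(eps_t) = sigma^2, the variance is
  gamma(0) = sigma^2 * (1 + sum_i theta_i^2).
  sum_i theta_i^2 = (-0.148)^2 = 0.021904.
  gamma(0) = 5 * (1 + 0.021904) = 5 * 1.021904 = 5.10952, which rounds to 5.1095.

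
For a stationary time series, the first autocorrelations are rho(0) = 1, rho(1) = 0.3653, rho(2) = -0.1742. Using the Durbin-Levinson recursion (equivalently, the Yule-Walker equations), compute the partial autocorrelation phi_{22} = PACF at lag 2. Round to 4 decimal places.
\phi_{22} = -0.3550

The PACF at lag k is phi_{kk}, the last component of the solution
to the Yule-Walker system G_k phi = r_k where
  (G_k)_{ij} = rho(|i - j|), (r_k)_i = rho(i), i,j = 1..k.
Equivalently, Durbin-Levinson gives phi_{kk} iteratively:
  phi_{11} = rho(1)
  phi_{kk} = [rho(k) - sum_{j=1..k-1} phi_{k-1,j} rho(k-j)]
            / [1 - sum_{j=1..k-1} phi_{k-1,j} rho(j)],
  phi_{k,j} = phi_{k-1,j} - phi_{kk} phi_{k-1,k-j},  j = 1..k-1.
Step k = 1:
  phi_11 = rho(1) = 0.3653.
Step k = 2:
  phi_22 = [rho(2) - phi_11 rho(1)] / [1 - phi_11 rho(1)] = [-0.1742 - (0.3653)(0.3653)] / [1 - (0.3653)(0.3653)]
         = -0.30764409 / 0.86655591 = -0.355.
Therefore phi_{22} = -0.3550.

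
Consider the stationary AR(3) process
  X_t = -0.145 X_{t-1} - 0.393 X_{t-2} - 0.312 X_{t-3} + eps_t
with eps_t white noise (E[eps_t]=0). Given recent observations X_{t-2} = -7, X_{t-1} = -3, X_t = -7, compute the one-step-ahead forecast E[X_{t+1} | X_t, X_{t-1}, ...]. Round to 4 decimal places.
E[X_{t+1} \mid \mathcal F_t] = 4.3780

For an AR(p) model X_t = c + sum_i phi_i X_{t-i} + eps_t, the
one-step-ahead conditional mean is
  E[X_{t+1} | X_t, ...] = c + sum_i phi_i X_{t+1-i}.
Substitute known values:
  E[X_{t+1} | ...] = (-0.145) * (-7) + (-0.393) * (-3) + (-0.312) * (-7)
                   = 4.3780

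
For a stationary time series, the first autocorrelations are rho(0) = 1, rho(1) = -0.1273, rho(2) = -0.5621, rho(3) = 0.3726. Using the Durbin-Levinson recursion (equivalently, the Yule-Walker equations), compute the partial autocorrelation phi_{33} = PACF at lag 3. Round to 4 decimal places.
\phi_{33} = 0.2860

The PACF at lag k is phi_{kk}, the last component of the solution
to the Yule-Walker system G_k phi = r_k where
  (G_k)_{ij} = rho(|i - j|), (r_k)_i = rho(i), i,j = 1..k.
Equivalently, Durbin-Levinson gives phi_{kk} iteratively:
  phi_{11} = rho(1)
  phi_{kk} = [rho(k) - sum_{j=1..k-1} phi_{k-1,j} rho(k-j)]
            / [1 - sum_{j=1..k-1} phi_{k-1,j} rho(j)],
  phi_{k,j} = phi_{k-1,j} - phi_{kk} phi_{k-1,k-j},  j = 1..k-1.
Step k = 1:
  phi_11 = rho(1) = -0.1273.
Step k = 2:
  phi_22 = [rho(2) - phi_11 rho(1)] / [1 - phi_11 rho(1)] = [-0.5621 - (-0.1273)(-0.1273)] / [1 - (-0.1273)(-0.1273)]
         = -0.57830529 / 0.98379471 = -0.587831.
  Update: phi_21 = phi_11 - phi_22 phi_11 = -0.1273 - (-0.587831)(-0.1273) = -0.202131.
Step k = 3:
  phi_33 = [rho(3) - phi_21 rho(2) - phi_22 rho(1)] / [1 - phi_21 rho(1) - phi_22 rho(2)]
    numerator   = 0.3726 - (-0.202131)(-0.5621) - (-0.587831)(-0.1273) = 0.18415129
    denominator = 1 - (-0.202131)(-0.1273) - (-0.587831)(-0.5621) = 0.64384878
  phi_33 = 0.18415129 / 0.64384878 = 0.286.
Therefore phi_{33} = 0.2860.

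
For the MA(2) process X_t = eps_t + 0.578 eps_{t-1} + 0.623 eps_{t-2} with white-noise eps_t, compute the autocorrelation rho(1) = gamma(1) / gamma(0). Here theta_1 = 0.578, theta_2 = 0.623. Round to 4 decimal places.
\rho(1) = 0.5447

For an MA(q) process with theta_0 = 1, the autocovariance is
  gamma(k) = sigma^2 * sum_{i=0..q-k} theta_i * theta_{i+k},
and rho(k) = gamma(k) / gamma(0). Sigma^2 cancels.
  numerator   = (1)*(0.578) + (0.578)*(0.623) = 0.938094.
  denominator = (1)^2 + (0.578)^2 + (0.623)^2 = 1.722213.
  rho(1) = 0.938094 / 1.722213 = 0.5447.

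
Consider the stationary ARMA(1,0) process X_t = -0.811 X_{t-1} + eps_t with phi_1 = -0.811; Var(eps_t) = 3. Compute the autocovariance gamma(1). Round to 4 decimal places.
\gamma(1) = -7.1082

Multiply the model equation by X_{t-k} and take expectations. With theta_0 = psi_0 = 1 and psi_j the MA(infinity) weights, this gives
  gamma(k) - sum_i phi_i gamma(k-i) = c_k,
  c_k = sigma^2 * sum_{j=k..q} theta_j psi_{j-k}   (c_k = 0 for k > q),
using gamma(-m) = gamma(m).
Pure AR (q = 0): c_0 = sigma^2 = 3, c_k = 0 for k >= 1.
Equations for k = 0 and k = 1 (AR order 1):
  gamma(0) = phi_1 gamma(1) + c_0
  gamma(1) = phi_1 gamma(0) + c_1
Substituting the second into the first: gamma(0) (1 - phi_1^2) = c_0 + phi_1 c_1, so
  gamma(0) = c_0 / (1 - phi_1^2) = 3 / (1 - (-0.811)^2) = 3 / 0.342279 = 8.76478.
  gamma(1) = phi_1 gamma(0) = (-0.811)(8.76478) = -7.108236.
Therefore gamma(1) = -7.1082 (to 4 decimal places).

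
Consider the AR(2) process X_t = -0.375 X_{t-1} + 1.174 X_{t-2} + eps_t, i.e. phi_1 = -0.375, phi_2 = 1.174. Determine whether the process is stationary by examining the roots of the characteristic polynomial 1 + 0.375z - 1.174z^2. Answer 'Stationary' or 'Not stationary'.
\text{Not stationary}

The AR(p) characteristic polynomial is P(z) = 1 + 0.375z - 1.174z^2.
Stationarity requires all roots to lie outside the unit circle, i.e. |z| > 1 for every root.
Set 1 + (0.375) z + (-1.174) z^2 = 0, i.e. a z^2 + b z + c = 0 with a = -1.174, b = 0.375, c = 1.
Discriminant D = b^2 - 4ac = (0.375)^2 - 4*(-1.174)*1 = 0.140625 - (-4.696) = 4.836625.
D >= 0, so the roots are real: z = (-b +/- sqrt(D)) / (2a) = (-0.375 +/- 2.199233) / (-2.348).
  z_1 = (-0.375 + 2.199233) / (-2.348) = -0.7769,   |z_1| = 0.7769.
  z_2 = (-0.375 - 2.199233) / (-2.348) = 1.0964,   |z_2| = 1.0964.
Moduli of all roots: 0.7769, 1.0964.
All moduli strictly greater than 1? No.
Verdict: Not stationary.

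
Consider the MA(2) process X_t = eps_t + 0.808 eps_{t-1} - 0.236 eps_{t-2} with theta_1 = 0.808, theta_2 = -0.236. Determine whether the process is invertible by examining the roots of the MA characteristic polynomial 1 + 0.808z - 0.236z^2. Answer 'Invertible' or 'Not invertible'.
\text{Not invertible}

The MA(q) characteristic polynomial is P(z) = 1 + 0.808z - 0.236z^2.
Invertibility requires all roots to lie outside the unit circle, i.e. |z| > 1 for every root.
Set 1 + (0.808) z + (-0.236) z^2 = 0, i.e. a z^2 + b z + c = 0 with a = -0.236, b = 0.808, c = 1.
Discriminant D = b^2 - 4ac = (0.808)^2 - 4*(-0.236)*1 = 0.652864 - (-0.944) = 1.596864.
D >= 0, so the roots are real: z = (-b +/- sqrt(D)) / (2a) = (-0.808 +/- 1.263671) / (-0.472).
  z_1 = (-0.808 + 1.263671) / (-0.472) = -0.9654,   |z_1| = 0.9654.
  z_2 = (-0.808 - 1.263671) / (-0.472) = 4.3891,   |z_2| = 4.3891.
Moduli of all roots: 0.9654, 4.3891.
All moduli strictly greater than 1? No.
Verdict: Not invertible.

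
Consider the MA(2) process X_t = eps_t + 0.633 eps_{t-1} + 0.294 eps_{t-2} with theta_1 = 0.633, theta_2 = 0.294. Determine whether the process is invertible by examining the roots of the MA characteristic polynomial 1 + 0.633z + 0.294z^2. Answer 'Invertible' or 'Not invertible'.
\text{Invertible}

The MA(q) characteristic polynomial is P(z) = 1 + 0.633z + 0.294z^2.
Invertibility requires all roots to lie outside the unit circle, i.e. |z| > 1 for every root.
Set 1 + (0.633) z + (0.294) z^2 = 0, i.e. a z^2 + b z + c = 0 with a = 0.294, b = 0.633, c = 1.
Discriminant D = b^2 - 4ac = (0.633)^2 - 4*(0.294)*1 = 0.400689 - (1.176) = -0.775311.
D < 0, so the roots are the complex-conjugate pair z = (-b +/- i sqrt(-D)) / (2a) = -1.0765 +/- 1.4975i.
For a conjugate pair |z|^2 = z * conj(z) = (product of roots) = c/a = 1/(0.294) = 3.401361, so |z| = sqrt(3.401361) = 1.8443 for both roots.
Moduli of all roots: 1.8443, 1.8443.
All moduli strictly greater than 1? Yes.
Verdict: Invertible.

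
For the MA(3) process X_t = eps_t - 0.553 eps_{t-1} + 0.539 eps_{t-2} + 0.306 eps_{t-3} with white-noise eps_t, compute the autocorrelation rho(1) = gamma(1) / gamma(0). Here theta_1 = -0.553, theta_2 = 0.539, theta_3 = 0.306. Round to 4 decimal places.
\rho(1) = -0.4060

For an MA(q) process with theta_0 = 1, the autocovariance is
  gamma(k) = sigma^2 * sum_{i=0..q-k} theta_i * theta_{i+k},
and rho(k) = gamma(k) / gamma(0). Sigma^2 cancels.
  numerator   = (1)*(-0.553) + (-0.553)*(0.539) + (0.539)*(0.306) = -0.686133.
  denominator = (1)^2 + (-0.553)^2 + (0.539)^2 + (0.306)^2 = 1.689966.
  rho(1) = -0.686133 / 1.689966 = -0.4060.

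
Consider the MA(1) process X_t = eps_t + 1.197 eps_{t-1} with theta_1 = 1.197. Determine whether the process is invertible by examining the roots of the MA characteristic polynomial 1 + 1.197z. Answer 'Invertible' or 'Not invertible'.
\text{Not invertible}

The MA(q) characteristic polynomial is P(z) = 1 + 1.197z.
Invertibility requires all roots to lie outside the unit circle, i.e. |z| > 1 for every root.
This is linear in z: 1 + (1.197) z = 0  =>  z = -1/(1.197) = -0.835422,  |z| = 0.835422.
Moduli of all roots: 0.8354.
All moduli strictly greater than 1? No.
Verdict: Not invertible.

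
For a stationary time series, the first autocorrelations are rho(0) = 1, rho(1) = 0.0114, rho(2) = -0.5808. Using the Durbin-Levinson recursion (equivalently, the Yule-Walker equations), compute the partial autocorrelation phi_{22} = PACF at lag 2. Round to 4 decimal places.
\phi_{22} = -0.5810

The PACF at lag k is phi_{kk}, the last component of the solution
to the Yule-Walker system G_k phi = r_k where
  (G_k)_{ij} = rho(|i - j|), (r_k)_i = rho(i), i,j = 1..k.
Equivalently, Durbin-Levinson gives phi_{kk} iteratively:
  phi_{11} = rho(1)
  phi_{kk} = [rho(k) - sum_{j=1..k-1} phi_{k-1,j} rho(k-j)]
            / [1 - sum_{j=1..k-1} phi_{k-1,j} rho(j)],
  phi_{k,j} = phi_{k-1,j} - phi_{kk} phi_{k-1,k-j},  j = 1..k-1.
Step k = 1:
  phi_11 = rho(1) = 0.0114.
Step k = 2:
  phi_22 = [rho(2) - phi_11 rho(1)] / [1 - phi_11 rho(1)] = [-0.5808 - (0.0114)(0.0114)] / [1 - (0.0114)(0.0114)]
         = -0.58092996 / 0.99987004 = -0.581.
Therefore phi_{22} = -0.5810.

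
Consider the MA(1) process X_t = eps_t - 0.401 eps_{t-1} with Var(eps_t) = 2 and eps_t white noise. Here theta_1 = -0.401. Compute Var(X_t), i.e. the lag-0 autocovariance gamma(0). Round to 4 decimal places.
\gamma(0) = 2.3216

For an MA(q) process X_t = eps_t + sum_i theta_i eps_{t-i} with
Var(eps_t) = sigma^2, the variance is
  gamma(0) = sigma^2 * (1 + sum_i theta_i^2).
  sum_i theta_i^2 = (-0.401)^2 = 0.160801.
  gamma(0) = 2 * (1 + 0.160801) = 2 * 1.160801 = 2.321602, which rounds to 2.3216.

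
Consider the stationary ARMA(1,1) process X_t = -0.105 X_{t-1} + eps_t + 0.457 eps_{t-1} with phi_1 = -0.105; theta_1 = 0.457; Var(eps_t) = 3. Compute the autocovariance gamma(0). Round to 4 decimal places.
\gamma(0) = 3.3759

Multiply the model equation by X_{t-k} and take expectations. With theta_0 = psi_0 = 1 and psi_j the MA(infinity) weights, this gives
  gamma(k) - sum_i phi_i gamma(k-i) = c_k,
  c_k = sigma^2 * sum_{j=k..q} theta_j psi_{j-k}   (c_k = 0 for k > q),
using gamma(-m) = gamma(m).
psi-weights needed (psi_j = theta_j + sum_i phi_i psi_{j-i}):
  psi_1 = theta_1 + phi_1 = 0.457 + (-0.105) = 0.352
Right-hand sides:
  c_0 = sigma^2 (1 + theta_1 psi_1) = 3 * (1 + (0.457)(0.352)) = 3 * 1.160864 = 3.482592
  c_1 = sigma^2 theta_1 = 3 * (0.457) = 1.371
  c_2 = 0
Equations for k = 0 and k = 1 (AR order 1):
  gamma(0) = phi_1 gamma(1) + c_0
  gamma(1) = phi_1 gamma(0) + c_1
Substituting the second into the first: gamma(0) (1 - phi_1^2) = c_0 + phi_1 c_1, so
  gamma(0) = (c_0 + phi_1 c_1) / (1 - phi_1^2) = (3.482592 + (-0.105)(1.371)) / (1 - (-0.105)^2) = 3.338637 / 0.988975 = 3.375856.
Therefore gamma(0) = 3.3759 (to 4 decimal places).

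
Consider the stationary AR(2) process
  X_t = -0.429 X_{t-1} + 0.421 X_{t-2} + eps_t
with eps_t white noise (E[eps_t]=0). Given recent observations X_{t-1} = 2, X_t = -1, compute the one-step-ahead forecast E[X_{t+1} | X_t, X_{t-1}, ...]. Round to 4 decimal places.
E[X_{t+1} \mid \mathcal F_t] = 1.2710

For an AR(p) model X_t = c + sum_i phi_i X_{t-i} + eps_t, the
one-step-ahead conditional mean is
  E[X_{t+1} | X_t, ...] = c + sum_i phi_i X_{t+1-i}.
Substitute known values:
  E[X_{t+1} | ...] = (-0.429) * (-1) + (0.421) * (2)
                   = 1.2710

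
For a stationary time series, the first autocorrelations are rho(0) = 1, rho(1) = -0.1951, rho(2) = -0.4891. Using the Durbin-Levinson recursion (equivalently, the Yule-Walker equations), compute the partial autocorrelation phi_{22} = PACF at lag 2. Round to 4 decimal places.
\phi_{22} = -0.5480

The PACF at lag k is phi_{kk}, the last component of the solution
to the Yule-Walker system G_k phi = r_k where
  (G_k)_{ij} = rho(|i - j|), (r_k)_i = rho(i), i,j = 1..k.
Equivalently, Durbin-Levinson gives phi_{kk} iteratively:
  phi_{11} = rho(1)
  phi_{kk} = [rho(k) - sum_{j=1..k-1} phi_{k-1,j} rho(k-j)]
            / [1 - sum_{j=1..k-1} phi_{k-1,j} rho(j)],
  phi_{k,j} = phi_{k-1,j} - phi_{kk} phi_{k-1,k-j},  j = 1..k-1.
Step k = 1:
  phi_11 = rho(1) = -0.1951.
Step k = 2:
  phi_22 = [rho(2) - phi_11 rho(1)] / [1 - phi_11 rho(1)] = [-0.4891 - (-0.1951)(-0.1951)] / [1 - (-0.1951)(-0.1951)]
         = -0.52716401 / 0.96193599 = -0.548.
Therefore phi_{22} = -0.5480.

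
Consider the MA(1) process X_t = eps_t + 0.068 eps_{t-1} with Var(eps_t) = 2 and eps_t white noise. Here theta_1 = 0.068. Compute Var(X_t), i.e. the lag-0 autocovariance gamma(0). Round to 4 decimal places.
\gamma(0) = 2.0092

For an MA(q) process X_t = eps_t + sum_i theta_i eps_{t-i} with
Var(eps_t) = sigma^2, the variance is
  gamma(0) = sigma^2 * (1 + sum_i theta_i^2).
  sum_i theta_i^2 = (0.068)^2 = 0.004624.
  gamma(0) = 2 * (1 + 0.004624) = 2 * 1.004624 = 2.009248, which rounds to 2.0092.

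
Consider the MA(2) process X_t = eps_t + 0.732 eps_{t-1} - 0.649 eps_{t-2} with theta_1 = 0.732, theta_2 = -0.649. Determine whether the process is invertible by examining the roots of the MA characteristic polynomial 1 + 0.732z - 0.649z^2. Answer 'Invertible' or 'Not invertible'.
\text{Not invertible}

The MA(q) characteristic polynomial is P(z) = 1 + 0.732z - 0.649z^2.
Invertibility requires all roots to lie outside the unit circle, i.e. |z| > 1 for every root.
Set 1 + (0.732) z + (-0.649) z^2 = 0, i.e. a z^2 + b z + c = 0 with a = -0.649, b = 0.732, c = 1.
Discriminant D = b^2 - 4ac = (0.732)^2 - 4*(-0.649)*1 = 0.535824 - (-2.596) = 3.131824.
D >= 0, so the roots are real: z = (-b +/- sqrt(D)) / (2a) = (-0.732 +/- 1.769696) / (-1.298).
  z_1 = (-0.732 + 1.769696) / (-1.298) = -0.7995,   |z_1| = 0.7995.
  z_2 = (-0.732 - 1.769696) / (-1.298) = 1.9273,   |z_2| = 1.9273.
Moduli of all roots: 0.7995, 1.9273.
All moduli strictly greater than 1? No.
Verdict: Not invertible.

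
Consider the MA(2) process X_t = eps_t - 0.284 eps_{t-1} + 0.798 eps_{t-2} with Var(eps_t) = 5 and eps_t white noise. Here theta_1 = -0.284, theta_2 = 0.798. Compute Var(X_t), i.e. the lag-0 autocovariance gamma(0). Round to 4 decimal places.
\gamma(0) = 8.5873

For an MA(q) process X_t = eps_t + sum_i theta_i eps_{t-i} with
Var(eps_t) = sigma^2, the variance is
  gamma(0) = sigma^2 * (1 + sum_i theta_i^2).
  sum_i theta_i^2 = (-0.284)^2 + (0.798)^2 = 0.080656 + 0.636804 = 0.71746.
  gamma(0) = 5 * (1 + 0.71746) = 5 * 1.71746 = 8.5873.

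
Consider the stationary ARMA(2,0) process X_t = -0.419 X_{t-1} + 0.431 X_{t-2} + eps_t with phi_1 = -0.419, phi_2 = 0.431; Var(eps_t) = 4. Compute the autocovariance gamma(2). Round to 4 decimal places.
\gamma(2) = 7.9368

Multiply the model equation by X_{t-k} and take expectations. With theta_0 = psi_0 = 1 and psi_j the MA(infinity) weights, this gives
  gamma(k) - sum_i phi_i gamma(k-i) = c_k,
  c_k = sigma^2 * sum_{j=k..q} theta_j psi_{j-k}   (c_k = 0 for k > q),
using gamma(-m) = gamma(m).
Pure AR (q = 0): c_0 = sigma^2 = 4, c_k = 0 for k >= 1.
Equations for k = 0, 1, 2 (AR order 2, c_2 = 0):
  (E0) gamma(0) = phi_1 gamma(1) + phi_2 gamma(2) + c_0
  (E1) gamma(1) = phi_1 gamma(0) + phi_2 gamma(1) + c_1
  (E2) gamma(2) = phi_1 gamma(1) + phi_2 gamma(0)
From (E1): gamma(1) = A gamma(0) + B with
  A = phi_1 / (1 - phi_2) = -0.419 / 0.569 = -0.73638,   B = c_1 / (1 - phi_2) = 0 / 0.569 = 0.
Insert (E2) into (E0): gamma(0) (1 - phi_2^2) = phi_1 (1 + phi_2) gamma(1) + c_0.
  phi_1 (1 + phi_2) = (-0.419)(1.431) = -0.599589,   1 - phi_2^2 = 0.814239.
Replace gamma(1) by A gamma(0) + B and collect gamma(0):
  gamma(0) [0.814239 - (-0.599589)(-0.73638)] = c_0 = 4
  gamma(0) * 0.372714 = 4
  gamma(0) = 4 / 0.372714 = 10.732093.
  gamma(1) = A gamma(0) = (-0.73638)(10.732093) = -7.902894.
  gamma(2) = phi_1 gamma(1) + phi_2 gamma(0) = (-0.419)(-7.902894) + (0.431)(10.732093) = 7.936845.
Therefore gamma(2) = 7.9368 (to 4 decimal places).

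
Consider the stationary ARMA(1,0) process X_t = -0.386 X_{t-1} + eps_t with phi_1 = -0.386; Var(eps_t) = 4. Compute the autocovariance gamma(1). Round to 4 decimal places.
\gamma(1) = -1.8143

Multiply the model equation by X_{t-k} and take expectations. With theta_0 = psi_0 = 1 and psi_j the MA(infinity) weights, this gives
  gamma(k) - sum_i phi_i gamma(k-i) = c_k,
  c_k = sigma^2 * sum_{j=k..q} theta_j psi_{j-k}   (c_k = 0 for k > q),
using gamma(-m) = gamma(m).
Pure AR (q = 0): c_0 = sigma^2 = 4, c_k = 0 for k >= 1.
Equations for k = 0 and k = 1 (AR order 1):
  gamma(0) = phi_1 gamma(1) + c_0
  gamma(1) = phi_1 gamma(0) + c_1
Substituting the second into the first: gamma(0) (1 - phi_1^2) = c_0 + phi_1 c_1, so
  gamma(0) = c_0 / (1 - phi_1^2) = 4 / (1 - (-0.386)^2) = 4 / 0.851004 = 4.70033.
  gamma(1) = phi_1 gamma(0) = (-0.386)(4.70033) = -1.814328.
Therefore gamma(1) = -1.8143 (to 4 decimal places).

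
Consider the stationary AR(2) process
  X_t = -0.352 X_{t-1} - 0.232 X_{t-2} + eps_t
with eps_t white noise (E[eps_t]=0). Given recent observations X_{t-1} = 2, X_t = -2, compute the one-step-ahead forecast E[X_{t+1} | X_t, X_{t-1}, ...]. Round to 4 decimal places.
E[X_{t+1} \mid \mathcal F_t] = 0.2400

For an AR(p) model X_t = c + sum_i phi_i X_{t-i} + eps_t, the
one-step-ahead conditional mean is
  E[X_{t+1} | X_t, ...] = c + sum_i phi_i X_{t+1-i}.
Substitute known values:
  E[X_{t+1} | ...] = (-0.352) * (-2) + (-0.232) * (2)
                   = 0.2400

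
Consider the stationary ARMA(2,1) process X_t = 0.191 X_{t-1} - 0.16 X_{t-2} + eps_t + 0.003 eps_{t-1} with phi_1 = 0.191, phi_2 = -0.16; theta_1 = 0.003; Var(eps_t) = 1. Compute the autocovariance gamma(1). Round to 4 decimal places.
\gamma(1) = 0.1764

Multiply the model equation by X_{t-k} and take expectations. With theta_0 = psi_0 = 1 and psi_j the MA(infinity) weights, this gives
  gamma(k) - sum_i phi_i gamma(k-i) = c_k,
  c_k = sigma^2 * sum_{j=k..q} theta_j psi_{j-k}   (c_k = 0 for k > q),
using gamma(-m) = gamma(m).
psi-weights needed (psi_j = theta_j + sum_i phi_i psi_{j-i}):
  psi_1 = theta_1 + phi_1 = 0.003 + (0.191) = 0.194
Right-hand sides:
  c_0 = sigma^2 (1 + theta_1 psi_1) = 1 * (1 + (0.003)(0.194)) = 1 * 1.000582 = 1.000582
  c_1 = sigma^2 theta_1 = 1 * (0.003) = 0.003
  c_2 = 0
Equations for k = 0, 1, 2 (AR order 2, c_2 = 0):
  (E0) gamma(0) = phi_1 gamma(1) + phi_2 gamma(2) + c_0
  (E1) gamma(1) = phi_1 gamma(0) + phi_2 gamma(1) + c_1
  (E2) gamma(2) = phi_1 gamma(1) + phi_2 gamma(0)
From (E1): gamma(1) = A gamma(0) + B with
  A = phi_1 / (1 - phi_2) = 0.191 / 1.16 = 0.164655,   B = c_1 / (1 - phi_2) = 0.003 / 1.16 = 0.002586.
Insert (E2) into (E0): gamma(0) (1 - phi_2^2) = phi_1 (1 + phi_2) gamma(1) + c_0.
  phi_1 (1 + phi_2) = (0.191)(0.84) = 0.16044,   1 - phi_2^2 = 0.9744.
Replace gamma(1) by A gamma(0) + B and collect gamma(0):
  gamma(0) [0.9744 - (0.16044)(0.164655)] = (0.16044)(0.002586) + 1.000582
  gamma(0) * 0.947983 = 1.000997
  gamma(0) = 1.000997 / 0.947983 = 1.055923.
  gamma(1) = A gamma(0) + B = (0.164655)(1.055923) + (0.002586) = 0.176449.
Therefore gamma(1) = 0.1764 (to 4 decimal places).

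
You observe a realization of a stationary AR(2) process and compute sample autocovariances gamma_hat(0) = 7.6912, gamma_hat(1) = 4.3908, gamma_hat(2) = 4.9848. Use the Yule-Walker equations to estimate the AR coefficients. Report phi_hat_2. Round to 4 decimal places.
\hat\phi_{2} = 0.4780

The Yule-Walker equations for an AR(p) process read, in matrix form,
  Gamma_p phi = r_p,   with   (Gamma_p)_{ij} = gamma(|i - j|),
                       (r_p)_i = gamma(i),   i,j = 1..p.
Substitute the sample gammas (Toeplitz matrix and right-hand side of size 2):
  Gamma_p = [[7.6912, 4.3908], [4.3908, 7.6912]]
  r_p     = [4.3908, 4.9848]
Written out:
  7.6912 phi_1 + 4.3908 phi_2 = 4.3908
  4.3908 phi_1 + 7.6912 phi_2 = 4.9848
Solve by Cramer's rule:
  det = gamma(0)^2 - gamma(1)^2 = (7.6912)^2 - (4.3908)^2 = 59.15455744 - 19.27912464 = 39.8754328
  phi_hat_1 = [gamma(1) gamma(0) - gamma(1) gamma(2)] / det = [(4.3908)(7.6912) - (4.3908)(4.9848)] / 39.8754328 = 11.88326112 / 39.8754328 = 0.298
  phi_hat_2 = [gamma(0) gamma(2) - gamma(1)^2] / det = [(7.6912)(4.9848) - (4.3908)^2] / 39.8754328 = 19.05996912 / 39.8754328 = 0.478
So phi_hat = [0.2980, 0.4780].
Therefore phi_hat_2 = 0.4780.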